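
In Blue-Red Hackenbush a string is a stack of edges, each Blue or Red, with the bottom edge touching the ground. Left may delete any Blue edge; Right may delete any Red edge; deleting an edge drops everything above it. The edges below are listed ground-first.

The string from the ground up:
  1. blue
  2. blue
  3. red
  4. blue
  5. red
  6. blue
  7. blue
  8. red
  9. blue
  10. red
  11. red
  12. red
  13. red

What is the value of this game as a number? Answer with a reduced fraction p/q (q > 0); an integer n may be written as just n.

3489/2048

value_1 [b]  L=[0]  R=[·]  ⇒ 1
value_2 [bb]  L=[0; 1]  R=[·]  ⇒ 2
value_3 [bbr]  L=[0; 1]  R=[2]  ⇒ 3/2
value_4 [bbrb]  L=[0; 1; 3/2]  R=[2]  ⇒ 7/4
value_5 [bbrbr]  L=[0; 1; 3/2]  R=[7/4; 2]  ⇒ 13/8
value_6 [bbrbrb]  L=[0; 1; 3/2; 13/8]  R=[7/4; 2]  ⇒ 27/16
value_7 [bbrbrbb]  L=[0; 1; 3/2; 13/8; 27/16]  R=[7/4; 2]  ⇒ 55/32
value_8 [bbrbrbbr]  L=[0; 1; 3/2; 13/8; 27/16]  R=[55/32; 7/4; 2]  ⇒ 109/64
value_9 [bbrbrbbrb]  L=[0; 1; 3/2; 13/8; 27/16; 109/64]  R=[55/32; 7/4; 2]  ⇒ 219/128
value_10 [bbrbrbbrbr]  L=[0; 1; 3/2; 13/8; 27/16; 109/64]  R=[219/128; 55/32; 7/4; 2]  ⇒ 437/256
value_11 [bbrbrbbrbrr]  L=[0; 1; 3/2; 13/8; 27/16; 109/64]  R=[437/256; 219/128; 55/32; 7/4; 2]  ⇒ 873/512
value_12 [bbrbrbbrbrrr]  L=[0; 1; 3/2; 13/8; 27/16; 109/64]  R=[873/512; 437/256; 219/128; 55/32; 7/4; 2]  ⇒ 1745/1024
value_13 [bbrbrbbrbrrrr]  L=[0; 1; 3/2; 13/8; 27/16; 109/64]  R=[1745/1024; 873/512; 437/256; 219/128; 55/32; 7/4; 2]  ⇒ 3489/2048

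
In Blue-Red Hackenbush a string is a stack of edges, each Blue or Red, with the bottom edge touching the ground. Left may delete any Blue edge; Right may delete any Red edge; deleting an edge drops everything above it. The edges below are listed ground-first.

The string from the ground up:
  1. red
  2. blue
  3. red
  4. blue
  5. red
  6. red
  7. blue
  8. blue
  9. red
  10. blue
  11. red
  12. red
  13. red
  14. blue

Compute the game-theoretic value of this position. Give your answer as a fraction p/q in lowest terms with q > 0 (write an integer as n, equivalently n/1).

r: Left { — }, Right { 0 } -> simplest -1
rb: Left { -1 }, Right { 0 } -> simplest -1/2
rbr: Left { -1 }, Right { -1/2 0 } -> simplest -3/4
rbrb: Left { -1 -3/4 }, Right { -1/2 0 } -> simplest -5/8
rbrbr: Left { -1 -3/4 }, Right { -5/8 -1/2 0 } -> simplest -11/16
rbrbrr: Left { -1 -3/4 }, Right { -11/16 -5/8 -1/2 0 } -> simplest -23/32
rbrbrrb: Left { -1 -3/4 -23/32 }, Right { -11/16 -5/8 -1/2 0 } -> simplest -45/64
rbrbrrbb: Left { -1 -3/4 -23/32 -45/64 }, Right { -11/16 -5/8 -1/2 0 } -> simplest -89/128
rbrbrrbbr: Left { -1 -3/4 -23/32 -45/64 }, Right { -89/128 -11/16 -5/8 -1/2 0 } -> simplest -179/256
rbrbrrbbrb: Left { -1 -3/4 -23/32 -45/64 -179/256 }, Right { -89/128 -11/16 -5/8 -1/2 0 } -> simplest -357/512
rbrbrrbbrbr: Left { -1 -3/4 -23/32 -45/64 -179/256 }, Right { -357/512 -89/128 -11/16 -5/8 -1/2 0 } -> simplest -715/1024
rbrbrrbbrbrr: Left { -1 -3/4 -23/32 -45/64 -179/256 }, Right { -715/1024 -357/512 -89/128 -11/16 -5/8 -1/2 0 } -> simplest -1431/2048
rbrbrrbbrbrrr: Left { -1 -3/4 -23/32 -45/64 -179/256 }, Right { -1431/2048 -715/1024 -357/512 -89/128 -11/16 -5/8 -1/2 0 } -> simplest -2863/4096
rbrbrrbbrbrrrb: Left { -1 -3/4 -23/32 -45/64 -179/256 -2863/4096 }, Right { -1431/2048 -715/1024 -357/512 -89/128 -11/16 -5/8 -1/2 0 } -> simplest -5725/8192

-5725/8192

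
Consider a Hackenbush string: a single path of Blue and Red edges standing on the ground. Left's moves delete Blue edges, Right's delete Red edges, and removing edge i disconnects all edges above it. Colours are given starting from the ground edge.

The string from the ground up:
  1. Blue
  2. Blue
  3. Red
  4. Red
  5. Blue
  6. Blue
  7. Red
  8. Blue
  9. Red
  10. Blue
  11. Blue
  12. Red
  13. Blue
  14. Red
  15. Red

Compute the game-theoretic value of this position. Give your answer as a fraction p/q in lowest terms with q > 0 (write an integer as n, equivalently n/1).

B: Left { 0 }, Right { · } => simplest 1
BB: Left { 0,1 }, Right { · } => simplest 2
BBR: Left { 0,1 }, Right { 2 } => simplest 3/2
BBRR: Left { 0,1 }, Right { 3/2,2 } => simplest 5/4
BBRRB: Left { 0,1,5/4 }, Right { 3/2,2 } => simplest 11/8
BBRRBB: Left { 0,1,5/4,11/8 }, Right { 3/2,2 } => simplest 23/16
BBRRBBR: Left { 0,1,5/4,11/8 }, Right { 23/16,3/2,2 } => simplest 45/32
BBRRBBRB: Left { 0,1,5/4,11/8,45/32 }, Right { 23/16,3/2,2 } => simplest 91/64
BBRRBBRBR: Left { 0,1,5/4,11/8,45/32 }, Right { 91/64,23/16,3/2,2 } => simplest 181/128
BBRRBBRBRB: Left { 0,1,5/4,11/8,45/32,181/128 }, Right { 91/64,23/16,3/2,2 } => simplest 363/256
BBRRBBRBRBB: Left { 0,1,5/4,11/8,45/32,181/128,363/256 }, Right { 91/64,23/16,3/2,2 } => simplest 727/512
BBRRBBRBRBBR: Left { 0,1,5/4,11/8,45/32,181/128,363/256 }, Right { 727/512,91/64,23/16,3/2,2 } => simplest 1453/1024
BBRRBBRBRBBRB: Left { 0,1,5/4,11/8,45/32,181/128,363/256,1453/1024 }, Right { 727/512,91/64,23/16,3/2,2 } => simplest 2907/2048
BBRRBBRBRBBRBR: Left { 0,1,5/4,11/8,45/32,181/128,363/256,1453/1024 }, Right { 2907/2048,727/512,91/64,23/16,3/2,2 } => simplest 5813/4096
BBRRBBRBRBBRBRR: Left { 0,1,5/4,11/8,45/32,181/128,363/256,1453/1024 }, Right { 5813/4096,2907/2048,727/512,91/64,23/16,3/2,2 } => simplest 11625/8192

11625/8192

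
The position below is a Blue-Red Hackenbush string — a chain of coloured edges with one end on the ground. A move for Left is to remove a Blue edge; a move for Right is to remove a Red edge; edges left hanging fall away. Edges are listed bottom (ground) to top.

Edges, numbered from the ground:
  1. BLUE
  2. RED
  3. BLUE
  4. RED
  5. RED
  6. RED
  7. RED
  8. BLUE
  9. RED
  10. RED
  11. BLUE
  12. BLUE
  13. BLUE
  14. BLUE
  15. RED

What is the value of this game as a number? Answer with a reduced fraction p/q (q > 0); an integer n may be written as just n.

Prefix values for BLUE RED BLUE RED RED RED RED BLUE RED RED BLUE BLUE BLUE BLUE RED via {L|R} + simplicity:
1 of 15 · B · max L 0 · min R +∞ = 1
2 of 15 · BR · max L 0 · min R 1 = 1/2
3 of 15 · BRB · max L 1/2 · min R 1 = 3/4
4 of 15 · BRBR · max L 1/2 · min R 3/4 = 5/8
5 of 15 · BRBRR · max L 1/2 · min R 5/8 = 9/16
6 of 15 · BRBRRR · max L 1/2 · min R 9/16 = 17/32
7 of 15 · BRBRRRR · max L 1/2 · min R 17/32 = 33/64
8 of 15 · BRBRRRRB · max L 33/64 · min R 17/32 = 67/128
9 of 15 · BRBRRRRBR · max L 33/64 · min R 67/128 = 133/256
10 of 15 · BRBRRRRBRR · max L 33/64 · min R 133/256 = 265/512
11 of 15 · BRBRRRRBRRB · max L 265/512 · min R 133/256 = 531/1024
12 of 15 · BRBRRRRBRRBB · max L 531/1024 · min R 133/256 = 1063/2048
13 of 15 · BRBRRRRBRRBBB · max L 1063/2048 · min R 133/256 = 2127/4096
14 of 15 · BRBRRRRBRRBBBB · max L 2127/4096 · min R 133/256 = 4255/8192
15 of 15 · BRBRRRRBRRBBBBR · max L 2127/4096 · min R 4255/8192 = 8509/16384

8509/16384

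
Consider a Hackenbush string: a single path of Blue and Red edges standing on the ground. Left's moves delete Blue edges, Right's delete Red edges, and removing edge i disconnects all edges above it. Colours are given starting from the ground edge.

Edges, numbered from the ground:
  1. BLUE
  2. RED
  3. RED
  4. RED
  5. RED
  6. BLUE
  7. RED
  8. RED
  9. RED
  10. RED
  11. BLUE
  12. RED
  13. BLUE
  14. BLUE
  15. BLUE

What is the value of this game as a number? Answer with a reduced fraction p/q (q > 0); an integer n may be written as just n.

1071/16384

Build val(s[:k]) for k = 1..15, string s = BLUE RED RED RED RED BLUE RED RED RED RED BLUE RED BLUE BLUE BLUE.
1 of 15 · B · max L 0 · min R +∞ ⇒ 1
2 of 15 · BR · max L 0 · min R 1 ⇒ 1/2
3 of 15 · BRR · max L 0 · min R 1/2 ⇒ 1/4
4 of 15 · BRRR · max L 0 · min R 1/4 ⇒ 1/8
5 of 15 · BRRRR · max L 0 · min R 1/8 ⇒ 1/16
6 of 15 · BRRRRB · max L 1/16 · min R 1/8 ⇒ 3/32
7 of 15 · BRRRRBR · max L 1/16 · min R 3/32 ⇒ 5/64
8 of 15 · BRRRRBRR · max L 1/16 · min R 5/64 ⇒ 9/128
9 of 15 · BRRRRBRRR · max L 1/16 · min R 9/128 ⇒ 17/256
10 of 15 · BRRRRBRRRR · max L 1/16 · min R 17/256 ⇒ 33/512
11 of 15 · BRRRRBRRRRB · max L 33/512 · min R 17/256 ⇒ 67/1024
12 of 15 · BRRRRBRRRRBR · max L 33/512 · min R 67/1024 ⇒ 133/2048
13 of 15 · BRRRRBRRRRBRB · max L 133/2048 · min R 67/1024 ⇒ 267/4096
14 of 15 · BRRRRBRRRRBRBB · max L 267/4096 · min R 67/1024 ⇒ 535/8192
15 of 15 · BRRRRBRRRRBRBBB · max L 535/8192 · min R 67/1024 ⇒ 1071/16384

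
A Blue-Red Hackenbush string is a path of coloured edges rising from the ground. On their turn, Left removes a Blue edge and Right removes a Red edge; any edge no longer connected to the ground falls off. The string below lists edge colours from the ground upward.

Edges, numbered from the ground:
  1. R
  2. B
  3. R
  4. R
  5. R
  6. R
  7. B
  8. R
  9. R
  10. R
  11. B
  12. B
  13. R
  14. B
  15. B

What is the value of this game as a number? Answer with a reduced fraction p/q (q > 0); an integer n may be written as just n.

G(R) = { (no moves) | 0 } gives -1
G(RB) = { -1 | 0 } gives -1/2
G(RBR) = { -1 | -1/2 0 } gives -3/4
G(RBRR) = { -1 | -3/4 -1/2 0 } gives -7/8
G(RBRRR) = { -1 | -7/8 -3/4 -1/2 0 } gives -15/16
G(RBRRRR) = { -1 | -15/16 -7/8 -3/4 -1/2 0 } gives -31/32
G(RBRRRRB) = { -1 -31/32 | -15/16 -7/8 -3/4 -1/2 0 } gives -61/64
G(RBRRRRBR) = { -1 -31/32 | -61/64 -15/16 -7/8 -3/4 -1/2 0 } gives -123/128
G(RBRRRRBRR) = { -1 -31/32 | -123/128 -61/64 -15/16 -7/8 -3/4 -1/2 0 } gives -247/256
G(RBRRRRBRRR) = { -1 -31/32 | -247/256 -123/128 -61/64 -15/16 -7/8 -3/4 -1/2 0 } gives -495/512
G(RBRRRRBRRRB) = { -1 -31/32 -495/512 | -247/256 -123/128 -61/64 -15/16 -7/8 -3/4 -1/2 0 } gives -989/1024
G(RBRRRRBRRRBB) = { -1 -31/32 -495/512 -989/1024 | -247/256 -123/128 -61/64 -15/16 -7/8 -3/4 -1/2 0 } gives -1977/2048
G(RBRRRRBRRRBBR) = { -1 -31/32 -495/512 -989/1024 | -1977/2048 -247/256 -123/128 -61/64 -15/16 -7/8 -3/4 -1/2 0 } gives -3955/4096
G(RBRRRRBRRRBBRB) = { -1 -31/32 -495/512 -989/1024 -3955/4096 | -1977/2048 -247/256 -123/128 -61/64 -15/16 -7/8 -3/4 -1/2 0 } gives -7909/8192
G(RBRRRRBRRRBBRBB) = { -1 -31/32 -495/512 -989/1024 -3955/4096 -7909/8192 | -1977/2048 -247/256 -123/128 -61/64 -15/16 -7/8 -3/4 -1/2 0 } gives -15817/16384

-15817/16384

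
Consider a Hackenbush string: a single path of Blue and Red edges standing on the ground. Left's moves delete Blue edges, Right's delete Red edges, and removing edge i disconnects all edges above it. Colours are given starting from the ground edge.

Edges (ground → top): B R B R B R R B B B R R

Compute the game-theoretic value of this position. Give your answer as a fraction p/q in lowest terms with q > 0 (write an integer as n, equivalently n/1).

1337/2048

val(B) = { 0 |  } -> 1
val(BR) = { 0 | 1 } -> 1/2
val(BRB) = { 0, 1/2 | 1 } -> 3/4
val(BRBR) = { 0, 1/2 | 3/4, 1 } -> 5/8
val(BRBRB) = { 0, 1/2, 5/8 | 3/4, 1 } -> 11/16
val(BRBRBR) = { 0, 1/2, 5/8 | 11/16, 3/4, 1 } -> 21/32
val(BRBRBRR) = { 0, 1/2, 5/8 | 21/32, 11/16, 3/4, 1 } -> 41/64
val(BRBRBRRB) = { 0, 1/2, 5/8, 41/64 | 21/32, 11/16, 3/4, 1 } -> 83/128
val(BRBRBRRBB) = { 0, 1/2, 5/8, 41/64, 83/128 | 21/32, 11/16, 3/4, 1 } -> 167/256
val(BRBRBRRBBB) = { 0, 1/2, 5/8, 41/64, 83/128, 167/256 | 21/32, 11/16, 3/4, 1 } -> 335/512
val(BRBRBRRBBBR) = { 0, 1/2, 5/8, 41/64, 83/128, 167/256 | 335/512, 21/32, 11/16, 3/4, 1 } -> 669/1024
val(BRBRBRRBBBRR) = { 0, 1/2, 5/8, 41/64, 83/128, 167/256 | 669/1024, 335/512, 21/32, 11/16, 3/4, 1 } -> 1337/2048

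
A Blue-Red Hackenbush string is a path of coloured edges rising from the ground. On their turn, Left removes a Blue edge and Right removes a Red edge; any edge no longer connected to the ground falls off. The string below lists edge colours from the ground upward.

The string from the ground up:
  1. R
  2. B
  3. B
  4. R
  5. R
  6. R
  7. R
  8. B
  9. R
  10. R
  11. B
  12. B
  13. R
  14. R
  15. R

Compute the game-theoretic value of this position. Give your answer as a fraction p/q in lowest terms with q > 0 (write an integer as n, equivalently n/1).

-7887/16384

Build value(s[:k]) for k = 1..15, string s = R B B R R R R B R R B B R R R.
value(R) = { — | 0 } gives -1
value(RB) = { -1 | 0 } gives -1/2
value(RBB) = { -1, -1/2 | 0 } gives -1/4
value(RBBR) = { -1, -1/2 | -1/4, 0 } gives -3/8
value(RBBRR) = { -1, -1/2 | -3/8, -1/4, 0 } gives -7/16
value(RBBRRR) = { -1, -1/2 | -7/16, -3/8, -1/4, 0 } gives -15/32
value(RBBRRRR) = { -1, -1/2 | -15/32, -7/16, -3/8, -1/4, 0 } gives -31/64
value(RBBRRRRB) = { -1, -1/2, -31/64 | -15/32, -7/16, -3/8, -1/4, 0 } gives -61/128
value(RBBRRRRBR) = { -1, -1/2, -31/64 | -61/128, -15/32, -7/16, -3/8, -1/4, 0 } gives -123/256
value(RBBRRRRBRR) = { -1, -1/2, -31/64 | -123/256, -61/128, -15/32, -7/16, -3/8, -1/4, 0 } gives -247/512
value(RBBRRRRBRRB) = { -1, -1/2, -31/64, -247/512 | -123/256, -61/128, -15/32, -7/16, -3/8, -1/4, 0 } gives -493/1024
value(RBBRRRRBRRBB) = { -1, -1/2, -31/64, -247/512, -493/1024 | -123/256, -61/128, -15/32, -7/16, -3/8, -1/4, 0 } gives -985/2048
value(RBBRRRRBRRBBR) = { -1, -1/2, -31/64, -247/512, -493/1024 | -985/2048, -123/256, -61/128, -15/32, -7/16, -3/8, -1/4, 0 } gives -1971/4096
value(RBBRRRRBRRBBRR) = { -1, -1/2, -31/64, -247/512, -493/1024 | -1971/4096, -985/2048, -123/256, -61/128, -15/32, -7/16, -3/8, -1/4, 0 } gives -3943/8192
value(RBBRRRRBRRBBRRR) = { -1, -1/2, -31/64, -247/512, -493/1024 | -3943/8192, -1971/4096, -985/2048, -123/256, -61/128, -15/32, -7/16, -3/8, -1/4, 0 } gives -7887/16384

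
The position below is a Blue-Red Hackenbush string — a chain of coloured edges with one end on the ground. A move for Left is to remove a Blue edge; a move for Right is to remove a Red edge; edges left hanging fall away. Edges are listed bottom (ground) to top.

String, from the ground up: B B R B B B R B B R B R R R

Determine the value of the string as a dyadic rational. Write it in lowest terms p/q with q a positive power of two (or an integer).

7889/4096

val(B) = { 0 | ∅ } — 1
val(BB) = { 0,1 | ∅ } — 2
val(BBR) = { 0,1 | 2 } — 3/2
val(BBRB) = { 0,1,3/2 | 2 } — 7/4
val(BBRBB) = { 0,1,3/2,7/4 | 2 } — 15/8
val(BBRBBB) = { 0,1,3/2,7/4,15/8 | 2 } — 31/16
val(BBRBBBR) = { 0,1,3/2,7/4,15/8 | 31/16,2 } — 61/32
val(BBRBBBRB) = { 0,1,3/2,7/4,15/8,61/32 | 31/16,2 } — 123/64
val(BBRBBBRBB) = { 0,1,3/2,7/4,15/8,61/32,123/64 | 31/16,2 } — 247/128
val(BBRBBBRBBR) = { 0,1,3/2,7/4,15/8,61/32,123/64 | 247/128,31/16,2 } — 493/256
val(BBRBBBRBBRB) = { 0,1,3/2,7/4,15/8,61/32,123/64,493/256 | 247/128,31/16,2 } — 987/512
val(BBRBBBRBBRBR) = { 0,1,3/2,7/4,15/8,61/32,123/64,493/256 | 987/512,247/128,31/16,2 } — 1973/1024
val(BBRBBBRBBRBRR) = { 0,1,3/2,7/4,15/8,61/32,123/64,493/256 | 1973/1024,987/512,247/128,31/16,2 } — 3945/2048
val(BBRBBBRBBRBRRR) = { 0,1,3/2,7/4,15/8,61/32,123/64,493/256 | 3945/2048,1973/1024,987/512,247/128,31/16,2 } — 7889/4096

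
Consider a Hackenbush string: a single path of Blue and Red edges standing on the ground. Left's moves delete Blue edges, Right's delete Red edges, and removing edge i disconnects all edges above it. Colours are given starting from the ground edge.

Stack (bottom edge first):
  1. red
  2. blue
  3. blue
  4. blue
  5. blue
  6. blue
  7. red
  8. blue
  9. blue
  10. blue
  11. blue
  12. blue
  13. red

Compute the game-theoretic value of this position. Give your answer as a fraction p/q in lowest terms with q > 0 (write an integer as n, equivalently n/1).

-131/4096

r: Left { ∅ }, Right { 0 } => simplest -1
rb: Left { -1 }, Right { 0 } => simplest -1/2
rbb: Left { -1 -1/2 }, Right { 0 } => simplest -1/4
rbbb: Left { -1 -1/2 -1/4 }, Right { 0 } => simplest -1/8
rbbbb: Left { -1 -1/2 -1/4 -1/8 }, Right { 0 } => simplest -1/16
rbbbbb: Left { -1 -1/2 -1/4 -1/8 -1/16 }, Right { 0 } => simplest -1/32
rbbbbbr: Left { -1 -1/2 -1/4 -1/8 -1/16 }, Right { -1/32 0 } => simplest -3/64
rbbbbbrb: Left { -1 -1/2 -1/4 -1/8 -1/16 -3/64 }, Right { -1/32 0 } => simplest -5/128
rbbbbbrbb: Left { -1 -1/2 -1/4 -1/8 -1/16 -3/64 -5/128 }, Right { -1/32 0 } => simplest -9/256
rbbbbbrbbb: Left { -1 -1/2 -1/4 -1/8 -1/16 -3/64 -5/128 -9/256 }, Right { -1/32 0 } => simplest -17/512
rbbbbbrbbbb: Left { -1 -1/2 -1/4 -1/8 -1/16 -3/64 -5/128 -9/256 -17/512 }, Right { -1/32 0 } => simplest -33/1024
rbbbbbrbbbbb: Left { -1 -1/2 -1/4 -1/8 -1/16 -3/64 -5/128 -9/256 -17/512 -33/1024 }, Right { -1/32 0 } => simplest -65/2048
rbbbbbrbbbbbr: Left { -1 -1/2 -1/4 -1/8 -1/16 -3/64 -5/128 -9/256 -17/512 -33/1024 }, Right { -65/2048 -1/32 0 } => simplest -131/4096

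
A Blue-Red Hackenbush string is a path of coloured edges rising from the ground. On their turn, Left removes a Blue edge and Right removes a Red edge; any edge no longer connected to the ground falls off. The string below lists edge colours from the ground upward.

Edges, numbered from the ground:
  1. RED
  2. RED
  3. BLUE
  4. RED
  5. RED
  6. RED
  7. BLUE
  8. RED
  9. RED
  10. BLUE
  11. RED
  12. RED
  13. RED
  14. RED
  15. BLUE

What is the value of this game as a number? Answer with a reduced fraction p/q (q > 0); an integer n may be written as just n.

-15805/8192

Build v(s[:k]) for k = 1..15, string s = RED RED BLUE RED RED RED BLUE RED RED BLUE RED RED RED RED BLUE.
1 of 15 · R · max L −∞ · min R 0 → -1
2 of 15 · RR · max L −∞ · min R -1 → -2
3 of 15 · RRB · max L -2 · min R -1 → -3/2
4 of 15 · RRBR · max L -2 · min R -3/2 → -7/4
5 of 15 · RRBRR · max L -2 · min R -7/4 → -15/8
6 of 15 · RRBRRR · max L -2 · min R -15/8 → -31/16
7 of 15 · RRBRRRB · max L -31/16 · min R -15/8 → -61/32
8 of 15 · RRBRRRBR · max L -31/16 · min R -61/32 → -123/64
9 of 15 · RRBRRRBRR · max L -31/16 · min R -123/64 → -247/128
10 of 15 · RRBRRRBRRB · max L -247/128 · min R -123/64 → -493/256
11 of 15 · RRBRRRBRRBR · max L -247/128 · min R -493/256 → -987/512
12 of 15 · RRBRRRBRRBRR · max L -247/128 · min R -987/512 → -1975/1024
13 of 15 · RRBRRRBRRBRRR · max L -247/128 · min R -1975/1024 → -3951/2048
14 of 15 · RRBRRRBRRBRRRR · max L -247/128 · min R -3951/2048 → -7903/4096
15 of 15 · RRBRRRBRRBRRRRB · max L -7903/4096 · min R -3951/2048 → -15805/8192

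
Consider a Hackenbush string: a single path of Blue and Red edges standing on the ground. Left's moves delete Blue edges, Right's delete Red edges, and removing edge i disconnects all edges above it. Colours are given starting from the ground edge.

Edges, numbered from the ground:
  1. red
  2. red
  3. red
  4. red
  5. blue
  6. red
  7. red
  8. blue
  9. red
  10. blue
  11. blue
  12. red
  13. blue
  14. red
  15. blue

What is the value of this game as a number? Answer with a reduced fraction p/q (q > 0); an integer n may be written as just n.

edge 1 of 15 (red): {  | 0 } ⇒ -1
edge 2 of 15 (red): {  | -1; 0 } ⇒ -2
edge 3 of 15 (red): {  | -2; -1; 0 } ⇒ -3
edge 4 of 15 (red): {  | -3; -2; -1; 0 } ⇒ -4
edge 5 of 15 (blue): { -4 | -3; -2; -1; 0 } ⇒ -7/2
edge 6 of 15 (red): { -4 | -7/2; -3; -2; -1; 0 } ⇒ -15/4
edge 7 of 15 (red): { -4 | -15/4; -7/2; -3; -2; -1; 0 } ⇒ -31/8
edge 8 of 15 (blue): { -4; -31/8 | -15/4; -7/2; -3; -2; -1; 0 } ⇒ -61/16
edge 9 of 15 (red): { -4; -31/8 | -61/16; -15/4; -7/2; -3; -2; -1; 0 } ⇒ -123/32
edge 10 of 15 (blue): { -4; -31/8; -123/32 | -61/16; -15/4; -7/2; -3; -2; -1; 0 } ⇒ -245/64
edge 11 of 15 (blue): { -4; -31/8; -123/32; -245/64 | -61/16; -15/4; -7/2; -3; -2; -1; 0 } ⇒ -489/128
edge 12 of 15 (red): { -4; -31/8; -123/32; -245/64 | -489/128; -61/16; -15/4; -7/2; -3; -2; -1; 0 } ⇒ -979/256
edge 13 of 15 (blue): { -4; -31/8; -123/32; -245/64; -979/256 | -489/128; -61/16; -15/4; -7/2; -3; -2; -1; 0 } ⇒ -1957/512
edge 14 of 15 (red): { -4; -31/8; -123/32; -245/64; -979/256 | -1957/512; -489/128; -61/16; -15/4; -7/2; -3; -2; -1; 0 } ⇒ -3915/1024
edge 15 of 15 (blue): { -4; -31/8; -123/32; -245/64; -979/256; -3915/1024 | -1957/512; -489/128; -61/16; -15/4; -7/2; -3; -2; -1; 0 } ⇒ -7829/2048

-7829/2048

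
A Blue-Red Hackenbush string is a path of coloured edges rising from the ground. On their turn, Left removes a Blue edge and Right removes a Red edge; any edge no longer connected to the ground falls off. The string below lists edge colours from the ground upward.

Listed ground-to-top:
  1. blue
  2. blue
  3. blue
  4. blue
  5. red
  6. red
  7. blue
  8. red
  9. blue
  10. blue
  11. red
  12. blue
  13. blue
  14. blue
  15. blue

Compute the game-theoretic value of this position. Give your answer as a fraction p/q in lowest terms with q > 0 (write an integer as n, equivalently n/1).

6879/2048

val_1 [b]  L=[0]  R=[none]  -> 1
val_2 [bb]  L=[0 1]  R=[none]  -> 2
val_3 [bbb]  L=[0 1 2]  R=[none]  -> 3
val_4 [bbbb]  L=[0 1 2 3]  R=[none]  -> 4
val_5 [bbbbr]  L=[0 1 2 3]  R=[4]  -> 7/2
val_6 [bbbbrr]  L=[0 1 2 3]  R=[7/2 4]  -> 13/4
val_7 [bbbbrrb]  L=[0 1 2 3 13/4]  R=[7/2 4]  -> 27/8
val_8 [bbbbrrbr]  L=[0 1 2 3 13/4]  R=[27/8 7/2 4]  -> 53/16
val_9 [bbbbrrbrb]  L=[0 1 2 3 13/4 53/16]  R=[27/8 7/2 4]  -> 107/32
val_10 [bbbbrrbrbb]  L=[0 1 2 3 13/4 53/16 107/32]  R=[27/8 7/2 4]  -> 215/64
val_11 [bbbbrrbrbbr]  L=[0 1 2 3 13/4 53/16 107/32]  R=[215/64 27/8 7/2 4]  -> 429/128
val_12 [bbbbrrbrbbrb]  L=[0 1 2 3 13/4 53/16 107/32 429/128]  R=[215/64 27/8 7/2 4]  -> 859/256
val_13 [bbbbrrbrbbrbb]  L=[0 1 2 3 13/4 53/16 107/32 429/128 859/256]  R=[215/64 27/8 7/2 4]  -> 1719/512
val_14 [bbbbrrbrbbrbbb]  L=[0 1 2 3 13/4 53/16 107/32 429/128 859/256 1719/512]  R=[215/64 27/8 7/2 4]  -> 3439/1024
val_15 [bbbbrrbrbbrbbbb]  L=[0 1 2 3 13/4 53/16 107/32 429/128 859/256 1719/512 3439/1024]  R=[215/64 27/8 7/2 4]  -> 6879/2048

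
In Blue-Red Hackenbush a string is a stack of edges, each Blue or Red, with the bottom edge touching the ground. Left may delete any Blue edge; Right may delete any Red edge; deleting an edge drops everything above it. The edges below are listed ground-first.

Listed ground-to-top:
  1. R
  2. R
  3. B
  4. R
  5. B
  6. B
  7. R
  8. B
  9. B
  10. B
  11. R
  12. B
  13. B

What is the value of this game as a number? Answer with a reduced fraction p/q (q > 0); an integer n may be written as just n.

-3209/2048

Prefix values for R R B R B B R B B B R B B via {L|R} + simplicity:
edge 1 of 13 (R): { ∅ | 0 } ⇒ -1
edge 2 of 13 (R): { ∅ | -1 0 } ⇒ -2
edge 3 of 13 (B): { -2 | -1 0 } ⇒ -3/2
edge 4 of 13 (R): { -2 | -3/2 -1 0 } ⇒ -7/4
edge 5 of 13 (B): { -2 -7/4 | -3/2 -1 0 } ⇒ -13/8
edge 6 of 13 (B): { -2 -7/4 -13/8 | -3/2 -1 0 } ⇒ -25/16
edge 7 of 13 (R): { -2 -7/4 -13/8 | -25/16 -3/2 -1 0 } ⇒ -51/32
edge 8 of 13 (B): { -2 -7/4 -13/8 -51/32 | -25/16 -3/2 -1 0 } ⇒ -101/64
edge 9 of 13 (B): { -2 -7/4 -13/8 -51/32 -101/64 | -25/16 -3/2 -1 0 } ⇒ -201/128
edge 10 of 13 (B): { -2 -7/4 -13/8 -51/32 -101/64 -201/128 | -25/16 -3/2 -1 0 } ⇒ -401/256
edge 11 of 13 (R): { -2 -7/4 -13/8 -51/32 -101/64 -201/128 | -401/256 -25/16 -3/2 -1 0 } ⇒ -803/512
edge 12 of 13 (B): { -2 -7/4 -13/8 -51/32 -101/64 -201/128 -803/512 | -401/256 -25/16 -3/2 -1 0 } ⇒ -1605/1024
edge 13 of 13 (B): { -2 -7/4 -13/8 -51/32 -101/64 -201/128 -803/512 -1605/1024 | -401/256 -25/16 -3/2 -1 0 } ⇒ -3209/2048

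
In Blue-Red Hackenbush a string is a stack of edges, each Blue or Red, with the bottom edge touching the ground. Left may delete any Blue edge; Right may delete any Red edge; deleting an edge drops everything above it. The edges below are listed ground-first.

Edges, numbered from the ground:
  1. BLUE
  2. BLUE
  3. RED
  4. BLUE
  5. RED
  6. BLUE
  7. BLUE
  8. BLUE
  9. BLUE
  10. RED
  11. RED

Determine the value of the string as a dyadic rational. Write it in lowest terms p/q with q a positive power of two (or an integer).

value_1 [B]  L=[0]  R=[none]  = 1
value_2 [BB]  L=[0,1]  R=[none]  = 2
value_3 [BBR]  L=[0,1]  R=[2]  = 3/2
value_4 [BBRB]  L=[0,1,3/2]  R=[2]  = 7/4
value_5 [BBRBR]  L=[0,1,3/2]  R=[7/4,2]  = 13/8
value_6 [BBRBRB]  L=[0,1,3/2,13/8]  R=[7/4,2]  = 27/16
value_7 [BBRBRBB]  L=[0,1,3/2,13/8,27/16]  R=[7/4,2]  = 55/32
value_8 [BBRBRBBB]  L=[0,1,3/2,13/8,27/16,55/32]  R=[7/4,2]  = 111/64
value_9 [BBRBRBBBB]  L=[0,1,3/2,13/8,27/16,55/32,111/64]  R=[7/4,2]  = 223/128
value_10 [BBRBRBBBBR]  L=[0,1,3/2,13/8,27/16,55/32,111/64]  R=[223/128,7/4,2]  = 445/256
value_11 [BBRBRBBBBRR]  L=[0,1,3/2,13/8,27/16,55/32,111/64]  R=[445/256,223/128,7/4,2]  = 889/512

889/512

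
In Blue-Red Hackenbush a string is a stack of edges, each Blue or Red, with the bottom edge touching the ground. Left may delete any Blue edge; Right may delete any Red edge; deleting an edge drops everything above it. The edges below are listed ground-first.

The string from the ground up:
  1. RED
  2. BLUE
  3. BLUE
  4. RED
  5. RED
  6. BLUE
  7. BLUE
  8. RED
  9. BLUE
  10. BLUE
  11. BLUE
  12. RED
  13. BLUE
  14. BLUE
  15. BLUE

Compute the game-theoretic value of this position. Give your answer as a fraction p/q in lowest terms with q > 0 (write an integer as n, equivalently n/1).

-6417/16384

Build G(s[:k]) for k = 1..15, string s = RED BLUE BLUE RED RED BLUE BLUE RED BLUE BLUE BLUE RED BLUE BLUE BLUE.
1 of 15 · R · max L −∞ · min R 0 gives -1
2 of 15 · RB · max L -1 · min R 0 gives -1/2
3 of 15 · RBB · max L -1/2 · min R 0 gives -1/4
4 of 15 · RBBR · max L -1/2 · min R -1/4 gives -3/8
5 of 15 · RBBRR · max L -1/2 · min R -3/8 gives -7/16
6 of 15 · RBBRRB · max L -7/16 · min R -3/8 gives -13/32
7 of 15 · RBBRRBB · max L -13/32 · min R -3/8 gives -25/64
8 of 15 · RBBRRBBR · max L -13/32 · min R -25/64 gives -51/128
9 of 15 · RBBRRBBRB · max L -51/128 · min R -25/64 gives -101/256
10 of 15 · RBBRRBBRBB · max L -101/256 · min R -25/64 gives -201/512
11 of 15 · RBBRRBBRBBB · max L -201/512 · min R -25/64 gives -401/1024
12 of 15 · RBBRRBBRBBBR · max L -201/512 · min R -401/1024 gives -803/2048
13 of 15 · RBBRRBBRBBBRB · max L -803/2048 · min R -401/1024 gives -1605/4096
14 of 15 · RBBRRBBRBBBRBB · max L -1605/4096 · min R -401/1024 gives -3209/8192
15 of 15 · RBBRRBBRBBBRBBB · max L -3209/8192 · min R -401/1024 gives -6417/16384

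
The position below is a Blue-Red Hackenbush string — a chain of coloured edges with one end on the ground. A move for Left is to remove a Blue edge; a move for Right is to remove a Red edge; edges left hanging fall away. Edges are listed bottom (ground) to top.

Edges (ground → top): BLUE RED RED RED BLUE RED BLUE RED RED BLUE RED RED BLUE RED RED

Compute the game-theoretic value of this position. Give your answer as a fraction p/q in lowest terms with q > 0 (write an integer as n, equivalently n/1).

2633/16384

v_1 [B]  L=[0]  R=[·]  ⇒ 1
v_2 [BR]  L=[0]  R=[1]  ⇒ 1/2
v_3 [BRR]  L=[0]  R=[1/2 1]  ⇒ 1/4
v_4 [BRRR]  L=[0]  R=[1/4 1/2 1]  ⇒ 1/8
v_5 [BRRRB]  L=[0 1/8]  R=[1/4 1/2 1]  ⇒ 3/16
v_6 [BRRRBR]  L=[0 1/8]  R=[3/16 1/4 1/2 1]  ⇒ 5/32
v_7 [BRRRBRB]  L=[0 1/8 5/32]  R=[3/16 1/4 1/2 1]  ⇒ 11/64
v_8 [BRRRBRBR]  L=[0 1/8 5/32]  R=[11/64 3/16 1/4 1/2 1]  ⇒ 21/128
v_9 [BRRRBRBRR]  L=[0 1/8 5/32]  R=[21/128 11/64 3/16 1/4 1/2 1]  ⇒ 41/256
v_10 [BRRRBRBRRB]  L=[0 1/8 5/32 41/256]  R=[21/128 11/64 3/16 1/4 1/2 1]  ⇒ 83/512
v_11 [BRRRBRBRRBR]  L=[0 1/8 5/32 41/256]  R=[83/512 21/128 11/64 3/16 1/4 1/2 1]  ⇒ 165/1024
v_12 [BRRRBRBRRBRR]  L=[0 1/8 5/32 41/256]  R=[165/1024 83/512 21/128 11/64 3/16 1/4 1/2 1]  ⇒ 329/2048
v_13 [BRRRBRBRRBRRB]  L=[0 1/8 5/32 41/256 329/2048]  R=[165/1024 83/512 21/128 11/64 3/16 1/4 1/2 1]  ⇒ 659/4096
v_14 [BRRRBRBRRBRRBR]  L=[0 1/8 5/32 41/256 329/2048]  R=[659/4096 165/1024 83/512 21/128 11/64 3/16 1/4 1/2 1]  ⇒ 1317/8192
v_15 [BRRRBRBRRBRRBRR]  L=[0 1/8 5/32 41/256 329/2048]  R=[1317/8192 659/4096 165/1024 83/512 21/128 11/64 3/16 1/4 1/2 1]  ⇒ 2633/16384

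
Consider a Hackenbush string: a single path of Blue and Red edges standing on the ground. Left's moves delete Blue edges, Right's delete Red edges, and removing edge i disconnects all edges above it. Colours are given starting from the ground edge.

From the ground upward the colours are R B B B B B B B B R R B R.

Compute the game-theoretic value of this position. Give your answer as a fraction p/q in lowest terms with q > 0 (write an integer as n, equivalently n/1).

Prefix values for R B B B B B B B B R R B R via {L|R} + simplicity:
edge 1 of 13 (R): { none | 0 } so -1
edge 2 of 13 (B): { -1 | 0 } so -1/2
edge 3 of 13 (B): { -1; -1/2 | 0 } so -1/4
edge 4 of 13 (B): { -1; -1/2; -1/4 | 0 } so -1/8
edge 5 of 13 (B): { -1; -1/2; -1/4; -1/8 | 0 } so -1/16
edge 6 of 13 (B): { -1; -1/2; -1/4; -1/8; -1/16 | 0 } so -1/32
edge 7 of 13 (B): { -1; -1/2; -1/4; -1/8; -1/16; -1/32 | 0 } so -1/64
edge 8 of 13 (B): { -1; -1/2; -1/4; -1/8; -1/16; -1/32; -1/64 | 0 } so -1/128
edge 9 of 13 (B): { -1; -1/2; -1/4; -1/8; -1/16; -1/32; -1/64; -1/128 | 0 } so -1/256
edge 10 of 13 (R): { -1; -1/2; -1/4; -1/8; -1/16; -1/32; -1/64; -1/128 | -1/256; 0 } so -3/512
edge 11 of 13 (R): { -1; -1/2; -1/4; -1/8; -1/16; -1/32; -1/64; -1/128 | -3/512; -1/256; 0 } so -7/1024
edge 12 of 13 (B): { -1; -1/2; -1/4; -1/8; -1/16; -1/32; -1/64; -1/128; -7/1024 | -3/512; -1/256; 0 } so -13/2048
edge 13 of 13 (R): { -1; -1/2; -1/4; -1/8; -1/16; -1/32; -1/64; -1/128; -7/1024 | -13/2048; -3/512; -1/256; 0 } so -27/4096

-27/4096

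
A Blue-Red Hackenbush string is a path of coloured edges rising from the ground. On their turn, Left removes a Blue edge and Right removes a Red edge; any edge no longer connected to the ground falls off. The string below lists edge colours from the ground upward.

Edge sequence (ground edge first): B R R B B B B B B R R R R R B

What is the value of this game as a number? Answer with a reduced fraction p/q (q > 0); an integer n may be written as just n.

1 of 15 · B · max L 0 · min R +∞ = 1
2 of 15 · BR · max L 0 · min R 1 = 1/2
3 of 15 · BRR · max L 0 · min R 1/2 = 1/4
4 of 15 · BRRB · max L 1/4 · min R 1/2 = 3/8
5 of 15 · BRRBB · max L 3/8 · min R 1/2 = 7/16
6 of 15 · BRRBBB · max L 7/16 · min R 1/2 = 15/32
7 of 15 · BRRBBBB · max L 15/32 · min R 1/2 = 31/64
8 of 15 · BRRBBBBB · max L 31/64 · min R 1/2 = 63/128
9 of 15 · BRRBBBBBB · max L 63/128 · min R 1/2 = 127/256
10 of 15 · BRRBBBBBBR · max L 63/128 · min R 127/256 = 253/512
11 of 15 · BRRBBBBBBRR · max L 63/128 · min R 253/512 = 505/1024
12 of 15 · BRRBBBBBBRRR · max L 63/128 · min R 505/1024 = 1009/2048
13 of 15 · BRRBBBBBBRRRR · max L 63/128 · min R 1009/2048 = 2017/4096
14 of 15 · BRRBBBBBBRRRRR · max L 63/128 · min R 2017/4096 = 4033/8192
15 of 15 · BRRBBBBBBRRRRRB · max L 4033/8192 · min R 2017/4096 = 8067/16384

8067/16384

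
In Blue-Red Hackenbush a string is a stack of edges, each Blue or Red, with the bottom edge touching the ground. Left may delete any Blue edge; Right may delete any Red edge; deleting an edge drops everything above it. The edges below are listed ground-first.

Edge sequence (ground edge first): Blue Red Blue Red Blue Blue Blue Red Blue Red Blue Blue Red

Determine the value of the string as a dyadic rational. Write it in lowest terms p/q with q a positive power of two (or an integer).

edge 1 of 13 (Blue): { 0 | none } gives 1
edge 2 of 13 (Red): { 0 | 1 } gives 1/2
edge 3 of 13 (Blue): { 0; 1/2 | 1 } gives 3/4
edge 4 of 13 (Red): { 0; 1/2 | 3/4; 1 } gives 5/8
edge 5 of 13 (Blue): { 0; 1/2; 5/8 | 3/4; 1 } gives 11/16
edge 6 of 13 (Blue): { 0; 1/2; 5/8; 11/16 | 3/4; 1 } gives 23/32
edge 7 of 13 (Blue): { 0; 1/2; 5/8; 11/16; 23/32 | 3/4; 1 } gives 47/64
edge 8 of 13 (Red): { 0; 1/2; 5/8; 11/16; 23/32 | 47/64; 3/4; 1 } gives 93/128
edge 9 of 13 (Blue): { 0; 1/2; 5/8; 11/16; 23/32; 93/128 | 47/64; 3/4; 1 } gives 187/256
edge 10 of 13 (Red): { 0; 1/2; 5/8; 11/16; 23/32; 93/128 | 187/256; 47/64; 3/4; 1 } gives 373/512
edge 11 of 13 (Blue): { 0; 1/2; 5/8; 11/16; 23/32; 93/128; 373/512 | 187/256; 47/64; 3/4; 1 } gives 747/1024
edge 12 of 13 (Blue): { 0; 1/2; 5/8; 11/16; 23/32; 93/128; 373/512; 747/1024 | 187/256; 47/64; 3/4; 1 } gives 1495/2048
edge 13 of 13 (Red): { 0; 1/2; 5/8; 11/16; 23/32; 93/128; 373/512; 747/1024 | 1495/2048; 187/256; 47/64; 3/4; 1 } gives 2989/4096

2989/4096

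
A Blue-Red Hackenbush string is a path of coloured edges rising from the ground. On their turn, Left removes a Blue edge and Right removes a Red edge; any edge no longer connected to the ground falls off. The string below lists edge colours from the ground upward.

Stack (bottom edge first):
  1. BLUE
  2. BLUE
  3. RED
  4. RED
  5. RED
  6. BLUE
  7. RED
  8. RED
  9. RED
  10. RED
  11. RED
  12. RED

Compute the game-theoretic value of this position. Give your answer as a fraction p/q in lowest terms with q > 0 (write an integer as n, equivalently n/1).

1153/1024

B: Left { 0 }, Right {  } = simplest 1
BB: Left { 0; 1 }, Right {  } = simplest 2
BBR: Left { 0; 1 }, Right { 2 } = simplest 3/2
BBRR: Left { 0; 1 }, Right { 3/2; 2 } = simplest 5/4
BBRRR: Left { 0; 1 }, Right { 5/4; 3/2; 2 } = simplest 9/8
BBRRRB: Left { 0; 1; 9/8 }, Right { 5/4; 3/2; 2 } = simplest 19/16
BBRRRBR: Left { 0; 1; 9/8 }, Right { 19/16; 5/4; 3/2; 2 } = simplest 37/32
BBRRRBRR: Left { 0; 1; 9/8 }, Right { 37/32; 19/16; 5/4; 3/2; 2 } = simplest 73/64
BBRRRBRRR: Left { 0; 1; 9/8 }, Right { 73/64; 37/32; 19/16; 5/4; 3/2; 2 } = simplest 145/128
BBRRRBRRRR: Left { 0; 1; 9/8 }, Right { 145/128; 73/64; 37/32; 19/16; 5/4; 3/2; 2 } = simplest 289/256
BBRRRBRRRRR: Left { 0; 1; 9/8 }, Right { 289/256; 145/128; 73/64; 37/32; 19/16; 5/4; 3/2; 2 } = simplest 577/512
BBRRRBRRRRRR: Left { 0; 1; 9/8 }, Right { 577/512; 289/256; 145/128; 73/64; 37/32; 19/16; 5/4; 3/2; 2 } = simplest 1153/1024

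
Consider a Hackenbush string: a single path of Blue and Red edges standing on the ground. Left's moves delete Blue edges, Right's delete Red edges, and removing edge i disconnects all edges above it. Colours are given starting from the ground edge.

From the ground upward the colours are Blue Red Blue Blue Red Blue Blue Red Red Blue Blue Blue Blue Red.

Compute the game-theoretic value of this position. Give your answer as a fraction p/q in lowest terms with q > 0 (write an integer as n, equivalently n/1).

B: Left { 0 }, Right {  } = simplest 1
BR: Left { 0 }, Right { 1 } = simplest 1/2
BRB: Left { 0 1/2 }, Right { 1 } = simplest 3/4
BRBB: Left { 0 1/2 3/4 }, Right { 1 } = simplest 7/8
BRBBR: Left { 0 1/2 3/4 }, Right { 7/8 1 } = simplest 13/16
BRBBRB: Left { 0 1/2 3/4 13/16 }, Right { 7/8 1 } = simplest 27/32
BRBBRBB: Left { 0 1/2 3/4 13/16 27/32 }, Right { 7/8 1 } = simplest 55/64
BRBBRBBR: Left { 0 1/2 3/4 13/16 27/32 }, Right { 55/64 7/8 1 } = simplest 109/128
BRBBRBBRR: Left { 0 1/2 3/4 13/16 27/32 }, Right { 109/128 55/64 7/8 1 } = simplest 217/256
BRBBRBBRRB: Left { 0 1/2 3/4 13/16 27/32 217/256 }, Right { 109/128 55/64 7/8 1 } = simplest 435/512
BRBBRBBRRBB: Left { 0 1/2 3/4 13/16 27/32 217/256 435/512 }, Right { 109/128 55/64 7/8 1 } = simplest 871/1024
BRBBRBBRRBBB: Left { 0 1/2 3/4 13/16 27/32 217/256 435/512 871/1024 }, Right { 109/128 55/64 7/8 1 } = simplest 1743/2048
BRBBRBBRRBBBB: Left { 0 1/2 3/4 13/16 27/32 217/256 435/512 871/1024 1743/2048 }, Right { 109/128 55/64 7/8 1 } = simplest 3487/4096
BRBBRBBRRBBBBR: Left { 0 1/2 3/4 13/16 27/32 217/256 435/512 871/1024 1743/2048 }, Right { 3487/4096 109/128 55/64 7/8 1 } = simplest 6973/8192

6973/8192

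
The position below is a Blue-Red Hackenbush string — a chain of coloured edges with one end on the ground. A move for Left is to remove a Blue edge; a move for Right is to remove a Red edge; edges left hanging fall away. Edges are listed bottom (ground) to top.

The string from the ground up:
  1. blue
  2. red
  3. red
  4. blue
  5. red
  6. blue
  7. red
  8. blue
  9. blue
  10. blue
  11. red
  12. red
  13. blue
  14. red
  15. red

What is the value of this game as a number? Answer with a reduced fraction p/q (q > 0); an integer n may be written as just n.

Prefix values for blue red red blue red blue red blue blue blue red red blue red red via {L|R} + simplicity:
val(b) = { 0 |  } => 1
val(br) = { 0 | 1 } => 1/2
val(brr) = { 0 | 1/2; 1 } => 1/4
val(brrb) = { 0; 1/4 | 1/2; 1 } => 3/8
val(brrbr) = { 0; 1/4 | 3/8; 1/2; 1 } => 5/16
val(brrbrb) = { 0; 1/4; 5/16 | 3/8; 1/2; 1 } => 11/32
val(brrbrbr) = { 0; 1/4; 5/16 | 11/32; 3/8; 1/2; 1 } => 21/64
val(brrbrbrb) = { 0; 1/4; 5/16; 21/64 | 11/32; 3/8; 1/2; 1 } => 43/128
val(brrbrbrbb) = { 0; 1/4; 5/16; 21/64; 43/128 | 11/32; 3/8; 1/2; 1 } => 87/256
val(brrbrbrbbb) = { 0; 1/4; 5/16; 21/64; 43/128; 87/256 | 11/32; 3/8; 1/2; 1 } => 175/512
val(brrbrbrbbbr) = { 0; 1/4; 5/16; 21/64; 43/128; 87/256 | 175/512; 11/32; 3/8; 1/2; 1 } => 349/1024
val(brrbrbrbbbrr) = { 0; 1/4; 5/16; 21/64; 43/128; 87/256 | 349/1024; 175/512; 11/32; 3/8; 1/2; 1 } => 697/2048
val(brrbrbrbbbrrb) = { 0; 1/4; 5/16; 21/64; 43/128; 87/256; 697/2048 | 349/1024; 175/512; 11/32; 3/8; 1/2; 1 } => 1395/4096
val(brrbrbrbbbrrbr) = { 0; 1/4; 5/16; 21/64; 43/128; 87/256; 697/2048 | 1395/4096; 349/1024; 175/512; 11/32; 3/8; 1/2; 1 } => 2789/8192
val(brrbrbrbbbrrbrr) = { 0; 1/4; 5/16; 21/64; 43/128; 87/256; 697/2048 | 2789/8192; 1395/4096; 349/1024; 175/512; 11/32; 3/8; 1/2; 1 } => 5577/16384

5577/16384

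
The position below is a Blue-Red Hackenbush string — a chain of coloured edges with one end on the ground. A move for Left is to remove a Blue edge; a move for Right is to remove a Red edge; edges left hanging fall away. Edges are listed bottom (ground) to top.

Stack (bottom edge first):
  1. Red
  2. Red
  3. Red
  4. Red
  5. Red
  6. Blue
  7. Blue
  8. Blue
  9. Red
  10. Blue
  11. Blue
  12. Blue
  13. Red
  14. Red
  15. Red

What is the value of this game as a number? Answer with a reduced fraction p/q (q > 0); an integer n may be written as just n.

-4239/1024

Build value(s[:k]) for k = 1..15, string s = Red Red Red Red Red Blue Blue Blue Red Blue Blue Blue Red Red Red.
step 1: add Red to get R; options L={  } R={ 0 } so -1
step 2: add Red to get RR; options L={  } R={ -1,0 } so -2
step 3: add Red to get RRR; options L={  } R={ -2,-1,0 } so -3
step 4: add Red to get RRRR; options L={  } R={ -3,-2,-1,0 } so -4
step 5: add Red to get RRRRR; options L={  } R={ -4,-3,-2,-1,0 } so -5
step 6: add Blue to get RRRRRB; options L={ -5 } R={ -4,-3,-2,-1,0 } so -9/2
step 7: add Blue to get RRRRRBB; options L={ -5,-9/2 } R={ -4,-3,-2,-1,0 } so -17/4
step 8: add Blue to get RRRRRBBB; options L={ -5,-9/2,-17/4 } R={ -4,-3,-2,-1,0 } so -33/8
step 9: add Red to get RRRRRBBBR; options L={ -5,-9/2,-17/4 } R={ -33/8,-4,-3,-2,-1,0 } so -67/16
step 10: add Blue to get RRRRRBBBRB; options L={ -5,-9/2,-17/4,-67/16 } R={ -33/8,-4,-3,-2,-1,0 } so -133/32
step 11: add Blue to get RRRRRBBBRBB; options L={ -5,-9/2,-17/4,-67/16,-133/32 } R={ -33/8,-4,-3,-2,-1,0 } so -265/64
step 12: add Blue to get RRRRRBBBRBBB; options L={ -5,-9/2,-17/4,-67/16,-133/32,-265/64 } R={ -33/8,-4,-3,-2,-1,0 } so -529/128
step 13: add Red to get RRRRRBBBRBBBR; options L={ -5,-9/2,-17/4,-67/16,-133/32,-265/64 } R={ -529/128,-33/8,-4,-3,-2,-1,0 } so -1059/256
step 14: add Red to get RRRRRBBBRBBBRR; options L={ -5,-9/2,-17/4,-67/16,-133/32,-265/64 } R={ -1059/256,-529/128,-33/8,-4,-3,-2,-1,0 } so -2119/512
step 15: add Red to get RRRRRBBBRBBBRRR; options L={ -5,-9/2,-17/4,-67/16,-133/32,-265/64 } R={ -2119/512,-1059/256,-529/128,-33/8,-4,-3,-2,-1,0 } so -4239/1024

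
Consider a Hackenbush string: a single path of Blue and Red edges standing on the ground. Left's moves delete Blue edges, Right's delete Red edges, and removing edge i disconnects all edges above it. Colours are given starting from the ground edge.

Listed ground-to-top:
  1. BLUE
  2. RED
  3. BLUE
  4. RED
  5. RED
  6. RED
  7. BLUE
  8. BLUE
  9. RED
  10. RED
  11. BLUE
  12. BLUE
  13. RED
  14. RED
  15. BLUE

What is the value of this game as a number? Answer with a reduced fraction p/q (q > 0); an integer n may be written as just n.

9011/16384

Prefix values for BLUE RED BLUE RED RED RED BLUE BLUE RED RED BLUE BLUE RED RED BLUE via {L|R} + simplicity:
edge 1 of 15 (BLUE): { 0 | ∅ } gives 1
edge 2 of 15 (RED): { 0 | 1 } gives 1/2
edge 3 of 15 (BLUE): { 0,1/2 | 1 } gives 3/4
edge 4 of 15 (RED): { 0,1/2 | 3/4,1 } gives 5/8
edge 5 of 15 (RED): { 0,1/2 | 5/8,3/4,1 } gives 9/16
edge 6 of 15 (RED): { 0,1/2 | 9/16,5/8,3/4,1 } gives 17/32
edge 7 of 15 (BLUE): { 0,1/2,17/32 | 9/16,5/8,3/4,1 } gives 35/64
edge 8 of 15 (BLUE): { 0,1/2,17/32,35/64 | 9/16,5/8,3/4,1 } gives 71/128
edge 9 of 15 (RED): { 0,1/2,17/32,35/64 | 71/128,9/16,5/8,3/4,1 } gives 141/256
edge 10 of 15 (RED): { 0,1/2,17/32,35/64 | 141/256,71/128,9/16,5/8,3/4,1 } gives 281/512
edge 11 of 15 (BLUE): { 0,1/2,17/32,35/64,281/512 | 141/256,71/128,9/16,5/8,3/4,1 } gives 563/1024
edge 12 of 15 (BLUE): { 0,1/2,17/32,35/64,281/512,563/1024 | 141/256,71/128,9/16,5/8,3/4,1 } gives 1127/2048
edge 13 of 15 (RED): { 0,1/2,17/32,35/64,281/512,563/1024 | 1127/2048,141/256,71/128,9/16,5/8,3/4,1 } gives 2253/4096
edge 14 of 15 (RED): { 0,1/2,17/32,35/64,281/512,563/1024 | 2253/4096,1127/2048,141/256,71/128,9/16,5/8,3/4,1 } gives 4505/8192
edge 15 of 15 (BLUE): { 0,1/2,17/32,35/64,281/512,563/1024,4505/8192 | 2253/4096,1127/2048,141/256,71/128,9/16,5/8,3/4,1 } gives 9011/16384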